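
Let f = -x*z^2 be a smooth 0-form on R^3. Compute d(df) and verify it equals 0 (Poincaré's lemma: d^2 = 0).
d(df) = 0

Step 1: df = sum_i (∂f/∂x_i) dx_i = (-z^2) dx + (0) dy + (-2*x*z) dz.
Step 2: Apply d again. Using the 1-form formula, the coefficient of dx ∧ dy in d(df) is ∂^2 f/∂x ∂y - ∂^2 f/∂y ∂x = (0) - (0) = 0 (equality of mixed partials for smooth f).
Similarly for dx ∧ dz and dy ∧ dz — all coefficients vanish. So d(df) = 0.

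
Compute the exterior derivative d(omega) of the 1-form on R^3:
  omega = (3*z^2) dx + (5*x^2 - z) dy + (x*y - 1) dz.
d(omega) = (10*x) dx ∧ dy + (y - 6*z) dx ∧ dz + (x + 1) dy ∧ dz

For a 1-form omega = sum_i f_i dx_i, the exterior derivative is
  d(omega) = sum_{i < j} (∂f_j/∂x_i - ∂f_i/∂x_j) dx_i ∧ dx_j.
  coefficient of dx ∧ dy: ∂f_2/∂x - ∂f_1/∂y = ∂(5*x^2 - z)/∂x - ∂(3*z^2)/∂y = 10*x
  coefficient of dx ∧ dz: ∂f_3/∂x - ∂f_1/∂z = ∂(x*y - 1)/∂x - ∂(3*z^2)/∂z = y - 6*z
  coefficient of dy ∧ dz: ∂f_3/∂y - ∂f_2/∂z = ∂(x*y - 1)/∂y - ∂(5*x^2 - z)/∂z = x + 1
Assembling: d(omega) = (10*x) dx ∧ dy + (y - 6*z) dx ∧ dz + (x + 1) dy ∧ dz.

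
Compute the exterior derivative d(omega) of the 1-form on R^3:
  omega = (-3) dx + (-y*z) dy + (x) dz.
d(omega) = (1) dx ∧ dz + (y) dy ∧ dz

For a 1-form omega = sum_i f_i dx_i, the exterior derivative is
  d(omega) = sum_{i < j} (∂f_j/∂x_i - ∂f_i/∂x_j) dx_i ∧ dx_j.
  coefficient of dx ∧ dz: ∂f_3/∂x - ∂f_1/∂z = ∂(x)/∂x - ∂(-3)/∂z = 1
  coefficient of dy ∧ dz: ∂f_3/∂y - ∂f_2/∂z = ∂(x)/∂y - ∂(-y*z)/∂z = y
Assembling: d(omega) = (1) dx ∧ dz + (y) dy ∧ dz.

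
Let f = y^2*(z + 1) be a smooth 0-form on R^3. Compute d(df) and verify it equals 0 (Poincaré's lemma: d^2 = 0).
d(df) = 0

Step 1: df = sum_i (∂f/∂x_i) dx_i = (0) dx + (2*y*(z + 1)) dy + (y^2) dz.
Step 2: Apply d again. Using the 1-form formula, the coefficient of dx ∧ dy in d(df) is ∂^2 f/∂x ∂y - ∂^2 f/∂y ∂x = (0) - (0) = 0 (equality of mixed partials for smooth f).
Similarly for dx ∧ dz and dy ∧ dz — all coefficients vanish. So d(df) = 0.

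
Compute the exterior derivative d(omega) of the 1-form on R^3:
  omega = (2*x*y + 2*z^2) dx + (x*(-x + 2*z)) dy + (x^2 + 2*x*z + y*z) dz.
d(omega) = (-4*x + 2*z) dx ∧ dy + (2*x - 2*z) dx ∧ dz + (-2*x + z) dy ∧ dz

For a 1-form omega = sum_i f_i dx_i, the exterior derivative is
  d(omega) = sum_{i < j} (∂f_j/∂x_i - ∂f_i/∂x_j) dx_i ∧ dx_j.
  coefficient of dx ∧ dy: ∂f_2/∂x - ∂f_1/∂y = ∂(x*(-x + 2*z))/∂x - ∂(2*x*y + 2*z^2)/∂y = -4*x + 2*z
  coefficient of dx ∧ dz: ∂f_3/∂x - ∂f_1/∂z = ∂(x^2 + 2*x*z + y*z)/∂x - ∂(2*x*y + 2*z^2)/∂z = 2*x - 2*z
  coefficient of dy ∧ dz: ∂f_3/∂y - ∂f_2/∂z = ∂(x^2 + 2*x*z + y*z)/∂y - ∂(x*(-x + 2*z))/∂z = -2*x + z
Assembling: d(omega) = (-4*x + 2*z) dx ∧ dy + (2*x - 2*z) dx ∧ dz + (-2*x + z) dy ∧ dz.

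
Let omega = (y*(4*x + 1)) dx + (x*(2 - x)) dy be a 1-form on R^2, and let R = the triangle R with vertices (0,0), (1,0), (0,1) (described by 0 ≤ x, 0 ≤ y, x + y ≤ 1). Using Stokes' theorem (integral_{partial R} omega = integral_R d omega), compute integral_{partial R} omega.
integral_(partial R) omega = -1/2

Stokes: integral_partial_R omega = integral_R d omega with d omega = (∂Q/∂x - ∂P/∂y) dx ∧ dy.
  ∂Q/∂x = 2 - 2*x
  ∂P/∂y = 4*x + 1
  integrand = ∂Q/∂x - ∂P/∂y = 1 - 6*x.
Integrating over R: integral_0^1 integral_0^{1-x} (1 - 6*x) dy dx = -1/2.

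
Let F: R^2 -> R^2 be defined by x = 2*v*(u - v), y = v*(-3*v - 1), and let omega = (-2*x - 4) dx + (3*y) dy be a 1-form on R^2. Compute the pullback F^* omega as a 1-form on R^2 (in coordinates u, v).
F^* omega = (8*v*(-u*v + v^2 - 1)) du + (-8*u^2*v + 24*u*v^2 - 8*u + 38*v^3 + 27*v^2 + 19*v) dv

Using F^*(f dg) = (f ∘ F) d(g ∘ F), substitute each coordinate x_i by F_i(u, v) in f_i, and replace dx_i by d F_i = (∂F_i/∂u) du + (∂F_i/∂v) dv.
  For the x component: f_1(F) = -4*u*v + 4*v^2 - 4; d F_1 = (2*v) du + (2*u - 4*v) dv
  For the y component: f_2(F) = 3*v*(-3*v - 1); d F_2 = (0) du + (-6*v - 1) dv
Combining and collecting du, dv coefficients:
  coeff of du: 8*v*(-u*v + v^2 - 1)
  coeff of dv: -8*u^2*v + 24*u*v^2 - 8*u + 38*v^3 + 27*v^2 + 19*v
F^* omega = (8*v*(-u*v + v^2 - 1)) du + (-8*u^2*v + 24*u*v^2 - 8*u + 38*v^3 + 27*v^2 + 19*v) dv.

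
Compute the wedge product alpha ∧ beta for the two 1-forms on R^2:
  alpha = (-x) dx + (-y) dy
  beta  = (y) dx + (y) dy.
alpha ∧ beta = (y*(-x + y)) dx ∧ dy

Distribute the wedge, using dx_i ∧ dx_j = -dx_j ∧ dx_i and dx_i ∧ dx_i = 0. For each pair (i, j) with i < j, the coefficient of dx_i ∧ dx_j in alpha ∧ beta is (alpha_i * beta_j - alpha_j * beta_i). Collecting: alpha ∧ beta = (y*(-x + y)) dx ∧ dy.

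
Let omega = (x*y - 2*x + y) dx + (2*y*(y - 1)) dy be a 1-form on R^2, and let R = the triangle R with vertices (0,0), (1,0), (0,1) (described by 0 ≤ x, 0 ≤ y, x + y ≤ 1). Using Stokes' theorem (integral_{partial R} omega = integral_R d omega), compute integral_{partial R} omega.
integral_(partial R) omega = -2/3

Stokes: integral_partial_R omega = integral_R d omega with d omega = (∂Q/∂x - ∂P/∂y) dx ∧ dy.
  ∂Q/∂x = 0
  ∂P/∂y = x + 1
  integrand = ∂Q/∂x - ∂P/∂y = -x - 1.
Integrating over R: integral_0^1 integral_0^{1-x} (-x - 1) dy dx = -2/3.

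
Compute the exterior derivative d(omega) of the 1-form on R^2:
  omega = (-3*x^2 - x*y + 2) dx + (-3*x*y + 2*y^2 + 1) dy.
d(omega) = (x - 3*y) dx ∧ dy

For a 1-form omega = sum_i f_i dx_i, the exterior derivative is
  d(omega) = sum_{i < j} (∂f_j/∂x_i - ∂f_i/∂x_j) dx_i ∧ dx_j.
  coefficient of dx ∧ dy: ∂f_2/∂x - ∂f_1/∂y = ∂(-3*x*y + 2*y^2 + 1)/∂x - ∂(-3*x^2 - x*y + 2)/∂y = x - 3*y
Assembling: d(omega) = (x - 3*y) dx ∧ dy.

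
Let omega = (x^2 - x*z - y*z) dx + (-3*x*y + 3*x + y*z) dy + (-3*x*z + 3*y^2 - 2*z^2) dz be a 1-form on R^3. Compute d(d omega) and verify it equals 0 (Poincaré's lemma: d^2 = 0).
d(d omega) = 0

Step 1: d omega = sum_{i<j} (∂f_j/∂x_i - ∂f_i/∂x_j) dx_i ∧ dx_j:
  coeff of dx ∧ dy: -3*y + z + 3
  coeff of dx ∧ dz: x + y - 3*z
  coeff of dy ∧ dz: 5*y
Step 2: Apply d again to each 2-form coefficient. The only possible 3-form in R^3 is dx ∧ dy ∧ dz, with coefficient
  ∂(coeff of dy∧dz)/∂x - ∂(coeff of dx∧dz)/∂y + ∂(coeff of dx∧dy)/∂z
  = ∂/∂x (5*y) - ∂/∂y (x + y - 3*z) + ∂/∂z (-3*y + z + 3).
Each of these terms simplifies to sums of mixed partials that cancel in pairs. The result is 0 (by equality of mixed partials for smooth functions — Schwarz / Clairaut).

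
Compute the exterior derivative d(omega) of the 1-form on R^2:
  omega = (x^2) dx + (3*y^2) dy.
d(omega) = 0

For a 1-form omega = sum_i f_i dx_i, the exterior derivative is
  d(omega) = sum_{i < j} (∂f_j/∂x_i - ∂f_i/∂x_j) dx_i ∧ dx_j.

Assembling: d(omega) = 0.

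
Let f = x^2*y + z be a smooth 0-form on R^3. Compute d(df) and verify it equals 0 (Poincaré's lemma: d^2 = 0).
d(df) = 0

Step 1: df = sum_i (∂f/∂x_i) dx_i = (2*x*y) dx + (x^2) dy + (1) dz.
Step 2: Apply d again. Using the 1-form formula, the coefficient of dx ∧ dy in d(df) is ∂^2 f/∂x ∂y - ∂^2 f/∂y ∂x = (2*x) - (2*x) = 0 (equality of mixed partials for smooth f).
Similarly for dx ∧ dz and dy ∧ dz — all coefficients vanish. So d(df) = 0.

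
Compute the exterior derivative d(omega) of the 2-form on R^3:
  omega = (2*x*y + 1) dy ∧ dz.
d(omega) = (2*y) dx ∧ dy ∧ dz

For a 2-form omega = sum_{i<j} g_{ij} dx_i ∧ dx_j, the exterior derivative is
  d(omega) = sum_{i<j} d(g_{ij}) ∧ dx_i ∧ dx_j = sum_{i<j, k} (∂g_{ij}/∂x_k) dx_k ∧ dx_i ∧ dx_j.
Expand each term, using dx_k ∧ dx_i ∧ dx_j = sgn(permutation) dx_{(a)} ∧ dx_{(b)} ∧ dx_{(c)} with (a < b < c) sorted:
  d(2*x*y + 1) includes (∂/∂x)(2*x*y + 1) dx = (2*y) dx, which multiplied by dy ∧ dz gives (2*y) dx ∧ dy ∧ dz
Collecting like 3-forms: d(omega) = (2*y) dx ∧ dy ∧ dz.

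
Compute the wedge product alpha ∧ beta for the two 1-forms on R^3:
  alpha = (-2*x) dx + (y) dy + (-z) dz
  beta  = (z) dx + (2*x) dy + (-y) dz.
alpha ∧ beta = (-4*x^2 - y*z) dx ∧ dy + (2*x*y + z^2) dx ∧ dz + (2*x*z - y^2) dy ∧ dz

Distribute the wedge, using dx_i ∧ dx_j = -dx_j ∧ dx_i and dx_i ∧ dx_i = 0. For each pair (i, j) with i < j, the coefficient of dx_i ∧ dx_j in alpha ∧ beta is (alpha_i * beta_j - alpha_j * beta_i). Collecting: alpha ∧ beta = (-4*x^2 - y*z) dx ∧ dy + (2*x*y + z^2) dx ∧ dz + (2*x*z - y^2) dy ∧ dz.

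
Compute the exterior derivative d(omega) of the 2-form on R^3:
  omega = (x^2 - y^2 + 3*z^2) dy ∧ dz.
d(omega) = (2*x) dx ∧ dy ∧ dz

For a 2-form omega = sum_{i<j} g_{ij} dx_i ∧ dx_j, the exterior derivative is
  d(omega) = sum_{i<j} d(g_{ij}) ∧ dx_i ∧ dx_j = sum_{i<j, k} (∂g_{ij}/∂x_k) dx_k ∧ dx_i ∧ dx_j.
Expand each term, using dx_k ∧ dx_i ∧ dx_j = sgn(permutation) dx_{(a)} ∧ dx_{(b)} ∧ dx_{(c)} with (a < b < c) sorted:
  d(x^2 - y^2 + 3*z^2) includes (∂/∂x)(x^2 - y^2 + 3*z^2) dx = (2*x) dx, which multiplied by dy ∧ dz gives (2*x) dx ∧ dy ∧ dz
Collecting like 3-forms: d(omega) = (2*x) dx ∧ dy ∧ dz.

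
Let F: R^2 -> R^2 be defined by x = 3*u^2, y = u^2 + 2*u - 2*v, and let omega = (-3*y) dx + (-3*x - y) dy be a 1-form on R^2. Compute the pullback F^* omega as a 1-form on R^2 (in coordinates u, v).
F^* omega = (-38*u^3 - 60*u^2 + 40*u*v - 4*u + 4*v) du + (20*u^2 + 4*u - 4*v) dv

Using F^*(f dg) = (f ∘ F) d(g ∘ F), substitute each coordinate x_i by F_i(u, v) in f_i, and replace dx_i by d F_i = (∂F_i/∂u) du + (∂F_i/∂v) dv.
  For the x component: f_1(F) = -3*u^2 - 6*u + 6*v; d F_1 = (6*u) du + (0) dv
  For the y component: f_2(F) = -10*u^2 - 2*u + 2*v; d F_2 = (2*u + 2) du + (-2) dv
Combining and collecting du, dv coefficients:
  coeff of du: -38*u^3 - 60*u^2 + 40*u*v - 4*u + 4*v
  coeff of dv: 20*u^2 + 4*u - 4*v
F^* omega = (-38*u^3 - 60*u^2 + 40*u*v - 4*u + 4*v) du + (20*u^2 + 4*u - 4*v) dv.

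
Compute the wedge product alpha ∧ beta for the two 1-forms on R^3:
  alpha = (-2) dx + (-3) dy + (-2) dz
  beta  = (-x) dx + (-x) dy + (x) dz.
alpha ∧ beta = (-x) dx ∧ dy + (-4*x) dx ∧ dz + (-5*x) dy ∧ dz

Distribute the wedge, using dx_i ∧ dx_j = -dx_j ∧ dx_i and dx_i ∧ dx_i = 0. For each pair (i, j) with i < j, the coefficient of dx_i ∧ dx_j in alpha ∧ beta is (alpha_i * beta_j - alpha_j * beta_i). Collecting: alpha ∧ beta = (-x) dx ∧ dy + (-4*x) dx ∧ dz + (-5*x) dy ∧ dz.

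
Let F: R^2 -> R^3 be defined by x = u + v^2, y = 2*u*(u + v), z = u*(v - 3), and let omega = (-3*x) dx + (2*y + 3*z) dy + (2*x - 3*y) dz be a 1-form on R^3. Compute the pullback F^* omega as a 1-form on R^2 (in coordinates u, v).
F^* omega = (16*u^3 + 30*u^2*v - 18*u^2 + 8*u*v^2 + 2*u*v - 9*u + 2*v^3 - 9*v^2) du + (2*u^3 + 8*u^2*v - 16*u^2 + 2*u*v^2 - 6*u*v - 6*v^3) dv

Using F^*(f dg) = (f ∘ F) d(g ∘ F), substitute each coordinate x_i by F_i(u, v) in f_i, and replace dx_i by d F_i = (∂F_i/∂u) du + (∂F_i/∂v) dv.
  For the x component: f_1(F) = -3*u - 3*v^2; d F_1 = (1) du + (2*v) dv
  For the y component: f_2(F) = u*(4*u + 7*v - 9); d F_2 = (4*u + 2*v) du + (2*u) dv
  For the z component: f_3(F) = -6*u^2 - 6*u*v + 2*u + 2*v^2; d F_3 = (v - 3) du + (u) dv
Combining and collecting du, dv coefficients:
  coeff of du: 16*u^3 + 30*u^2*v - 18*u^2 + 8*u*v^2 + 2*u*v - 9*u + 2*v^3 - 9*v^2
  coeff of dv: 2*u^3 + 8*u^2*v - 16*u^2 + 2*u*v^2 - 6*u*v - 6*v^3
F^* omega = (16*u^3 + 30*u^2*v - 18*u^2 + 8*u*v^2 + 2*u*v - 9*u + 2*v^3 - 9*v^2) du + (2*u^3 + 8*u^2*v - 16*u^2 + 2*u*v^2 - 6*u*v - 6*v^3) dv.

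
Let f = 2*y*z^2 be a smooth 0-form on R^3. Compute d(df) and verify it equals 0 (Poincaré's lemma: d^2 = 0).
d(df) = 0

Step 1: df = sum_i (∂f/∂x_i) dx_i = (0) dx + (2*z^2) dy + (4*y*z) dz.
Step 2: Apply d again. Using the 1-form formula, the coefficient of dx ∧ dy in d(df) is ∂^2 f/∂x ∂y - ∂^2 f/∂y ∂x = (0) - (0) = 0 (equality of mixed partials for smooth f).
Similarly for dx ∧ dz and dy ∧ dz — all coefficients vanish. So d(df) = 0.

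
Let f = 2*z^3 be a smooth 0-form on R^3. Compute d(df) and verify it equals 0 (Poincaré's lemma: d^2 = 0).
d(df) = 0

Step 1: df = sum_i (∂f/∂x_i) dx_i = (0) dx + (0) dy + (6*z^2) dz.
Step 2: Apply d again. Using the 1-form formula, the coefficient of dx ∧ dy in d(df) is ∂^2 f/∂x ∂y - ∂^2 f/∂y ∂x = (0) - (0) = 0 (equality of mixed partials for smooth f).
Similarly for dx ∧ dz and dy ∧ dz — all coefficients vanish. So d(df) = 0.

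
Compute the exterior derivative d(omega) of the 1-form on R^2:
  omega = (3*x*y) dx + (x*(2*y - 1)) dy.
d(omega) = (-3*x + 2*y - 1) dx ∧ dy

For a 1-form omega = sum_i f_i dx_i, the exterior derivative is
  d(omega) = sum_{i < j} (∂f_j/∂x_i - ∂f_i/∂x_j) dx_i ∧ dx_j.
  coefficient of dx ∧ dy: ∂f_2/∂x - ∂f_1/∂y = ∂(x*(2*y - 1))/∂x - ∂(3*x*y)/∂y = -3*x + 2*y - 1
Assembling: d(omega) = (-3*x + 2*y - 1) dx ∧ dy.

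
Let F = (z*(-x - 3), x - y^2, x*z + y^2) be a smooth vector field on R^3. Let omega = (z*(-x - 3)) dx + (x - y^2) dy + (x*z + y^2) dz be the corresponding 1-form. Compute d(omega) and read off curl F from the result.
d(omega) = (2*y) dy ∧ dz + (-x - z - 3) dz ∧ dx + (1) dx ∧ dy; curl F = (2*y, -x - z - 3, 1)

d omega = sum_{i<j} (∂f_j/∂x_i - ∂f_i/∂x_j) dx_i ∧ dx_j. Under the identification (dy ∧ dz, dz ∧ dx, dx ∧ dy) ↔ (e_x, e_y, e_z), the coefficients are exactly the components of curl F. Compute:
  ∂R/∂y - ∂Q/∂z = (2*y) - (0) = 2*y
  ∂P/∂z - ∂R/∂x = (-x - 3) - (z) = -x - z - 3
  ∂Q/∂x - ∂P/∂y = (1) - (0) = 1.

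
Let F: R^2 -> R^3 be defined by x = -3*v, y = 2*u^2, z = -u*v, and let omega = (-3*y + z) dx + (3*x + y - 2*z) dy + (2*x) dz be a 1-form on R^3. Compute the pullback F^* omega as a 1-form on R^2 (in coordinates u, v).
F^* omega = (8*u^3 + 8*u^2*v - 36*u*v + 6*v^2) du + (9*u*(2*u + v)) dv

Using F^*(f dg) = (f ∘ F) d(g ∘ F), substitute each coordinate x_i by F_i(u, v) in f_i, and replace dx_i by d F_i = (∂F_i/∂u) du + (∂F_i/∂v) dv.
  For the x component: f_1(F) = u*(-6*u - v); d F_1 = (0) du + (-3) dv
  For the y component: f_2(F) = 2*u^2 + 2*u*v - 9*v; d F_2 = (4*u) du + (0) dv
  For the z component: f_3(F) = -6*v; d F_3 = (-v) du + (-u) dv
Combining and collecting du, dv coefficients:
  coeff of du: 8*u^3 + 8*u^2*v - 36*u*v + 6*v^2
  coeff of dv: 9*u*(2*u + v)
F^* omega = (8*u^3 + 8*u^2*v - 36*u*v + 6*v^2) du + (9*u*(2*u + v)) dv.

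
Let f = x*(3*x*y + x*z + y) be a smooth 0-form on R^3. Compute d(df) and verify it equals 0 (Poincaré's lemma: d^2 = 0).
d(df) = 0

Step 1: df = sum_i (∂f/∂x_i) dx_i = (6*x*y + 2*x*z + y) dx + (x*(3*x + 1)) dy + (x^2) dz.
Step 2: Apply d again. Using the 1-form formula, the coefficient of dx ∧ dy in d(df) is ∂^2 f/∂x ∂y - ∂^2 f/∂y ∂x = (6*x + 1) - (6*x + 1) = 0 (equality of mixed partials for smooth f).
Similarly for dx ∧ dz and dy ∧ dz — all coefficients vanish. So d(df) = 0.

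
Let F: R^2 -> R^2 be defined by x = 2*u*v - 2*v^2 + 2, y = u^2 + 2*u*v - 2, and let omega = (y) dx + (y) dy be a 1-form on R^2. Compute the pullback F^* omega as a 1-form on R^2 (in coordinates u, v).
F^* omega = (2*u^3 + 8*u^2*v + 8*u*v^2 - 4*u - 8*v) du + (4*u^3 + 4*u^2*v - 8*u*v^2 - 8*u + 8*v) dv

Using F^*(f dg) = (f ∘ F) d(g ∘ F), substitute each coordinate x_i by F_i(u, v) in f_i, and replace dx_i by d F_i = (∂F_i/∂u) du + (∂F_i/∂v) dv.
  For the x component: f_1(F) = u^2 + 2*u*v - 2; d F_1 = (2*v) du + (2*u - 4*v) dv
  For the y component: f_2(F) = u^2 + 2*u*v - 2; d F_2 = (2*u + 2*v) du + (2*u) dv
Combining and collecting du, dv coefficients:
  coeff of du: 2*u^3 + 8*u^2*v + 8*u*v^2 - 4*u - 8*v
  coeff of dv: 4*u^3 + 4*u^2*v - 8*u*v^2 - 8*u + 8*v
F^* omega = (2*u^3 + 8*u^2*v + 8*u*v^2 - 4*u - 8*v) du + (4*u^3 + 4*u^2*v - 8*u*v^2 - 8*u + 8*v) dv.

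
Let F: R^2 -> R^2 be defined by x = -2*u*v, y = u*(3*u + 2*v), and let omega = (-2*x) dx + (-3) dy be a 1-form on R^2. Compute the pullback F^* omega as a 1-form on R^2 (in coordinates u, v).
F^* omega = (-8*u*v^2 - 18*u - 6*v) du + (2*u*(-4*u*v - 3)) dv

Using F^*(f dg) = (f ∘ F) d(g ∘ F), substitute each coordinate x_i by F_i(u, v) in f_i, and replace dx_i by d F_i = (∂F_i/∂u) du + (∂F_i/∂v) dv.
  For the x component: f_1(F) = 4*u*v; d F_1 = (-2*v) du + (-2*u) dv
  For the y component: f_2(F) = -3; d F_2 = (6*u + 2*v) du + (2*u) dv
Combining and collecting du, dv coefficients:
  coeff of du: -8*u*v^2 - 18*u - 6*v
  coeff of dv: 2*u*(-4*u*v - 3)
F^* omega = (-8*u*v^2 - 18*u - 6*v) du + (2*u*(-4*u*v - 3)) dv.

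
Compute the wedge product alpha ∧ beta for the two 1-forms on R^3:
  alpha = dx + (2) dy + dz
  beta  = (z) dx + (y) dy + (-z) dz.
alpha ∧ beta = (y - 2*z) dx ∧ dy + (-2*z) dx ∧ dz + (-y - 2*z) dy ∧ dz

Distribute the wedge, using dx_i ∧ dx_j = -dx_j ∧ dx_i and dx_i ∧ dx_i = 0. For each pair (i, j) with i < j, the coefficient of dx_i ∧ dx_j in alpha ∧ beta is (alpha_i * beta_j - alpha_j * beta_i). Collecting: alpha ∧ beta = (y - 2*z) dx ∧ dy + (-2*z) dx ∧ dz + (-y - 2*z) dy ∧ dz.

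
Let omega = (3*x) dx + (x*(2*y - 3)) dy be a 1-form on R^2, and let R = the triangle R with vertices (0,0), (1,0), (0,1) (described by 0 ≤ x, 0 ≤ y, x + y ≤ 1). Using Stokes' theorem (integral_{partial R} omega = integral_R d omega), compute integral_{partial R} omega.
integral_(partial R) omega = -7/6

Stokes: integral_partial_R omega = integral_R d omega with d omega = (∂Q/∂x - ∂P/∂y) dx ∧ dy.
  ∂Q/∂x = 2*y - 3
  ∂P/∂y = 0
  integrand = ∂Q/∂x - ∂P/∂y = 2*y - 3.
Integrating over R: integral_0^1 integral_0^{1-x} (2*y - 3) dy dx = -7/6.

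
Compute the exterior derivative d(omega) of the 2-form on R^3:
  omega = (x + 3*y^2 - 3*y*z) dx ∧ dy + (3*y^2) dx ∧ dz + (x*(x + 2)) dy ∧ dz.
d(omega) = (2*x - 9*y + 2) dx ∧ dy ∧ dz

For a 2-form omega = sum_{i<j} g_{ij} dx_i ∧ dx_j, the exterior derivative is
  d(omega) = sum_{i<j} d(g_{ij}) ∧ dx_i ∧ dx_j = sum_{i<j, k} (∂g_{ij}/∂x_k) dx_k ∧ dx_i ∧ dx_j.
Expand each term, using dx_k ∧ dx_i ∧ dx_j = sgn(permutation) dx_{(a)} ∧ dx_{(b)} ∧ dx_{(c)} with (a < b < c) sorted:
  d(x + 3*y^2 - 3*y*z) includes (∂/∂z)(x + 3*y^2 - 3*y*z) dz = (-3*y) dz, which multiplied by dx ∧ dy gives (-3*y) dx ∧ dy ∧ dz
  d(3*y^2) includes (∂/∂y)(3*y^2) dy = (6*y) dy, which multiplied by dx ∧ dz gives (-6*y) dx ∧ dy ∧ dz
  d(x*(x + 2)) includes (∂/∂x)(x*(x + 2)) dx = (2*x + 2) dx, which multiplied by dy ∧ dz gives (2*x + 2) dx ∧ dy ∧ dz
Collecting like 3-forms: d(omega) = (2*x - 9*y + 2) dx ∧ dy ∧ dz.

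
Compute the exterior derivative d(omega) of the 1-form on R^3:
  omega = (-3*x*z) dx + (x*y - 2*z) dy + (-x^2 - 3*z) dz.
d(omega) = (y) dx ∧ dy + (x) dx ∧ dz + (2) dy ∧ dz

For a 1-form omega = sum_i f_i dx_i, the exterior derivative is
  d(omega) = sum_{i < j} (∂f_j/∂x_i - ∂f_i/∂x_j) dx_i ∧ dx_j.
  coefficient of dx ∧ dy: ∂f_2/∂x - ∂f_1/∂y = ∂(x*y - 2*z)/∂x - ∂(-3*x*z)/∂y = y
  coefficient of dx ∧ dz: ∂f_3/∂x - ∂f_1/∂z = ∂(-x^2 - 3*z)/∂x - ∂(-3*x*z)/∂z = x
  coefficient of dy ∧ dz: ∂f_3/∂y - ∂f_2/∂z = ∂(-x^2 - 3*z)/∂y - ∂(x*y - 2*z)/∂z = 2
Assembling: d(omega) = (y) dx ∧ dy + (x) dx ∧ dz + (2) dy ∧ dz.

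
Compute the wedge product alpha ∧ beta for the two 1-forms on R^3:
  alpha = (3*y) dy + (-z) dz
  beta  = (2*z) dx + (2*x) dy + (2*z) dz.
alpha ∧ beta = (-6*y*z) dx ∧ dy + (2*z*(x + 3*y)) dy ∧ dz + (2*z^2) dx ∧ dz

Distribute the wedge, using dx_i ∧ dx_j = -dx_j ∧ dx_i and dx_i ∧ dx_i = 0. For each pair (i, j) with i < j, the coefficient of dx_i ∧ dx_j in alpha ∧ beta is (alpha_i * beta_j - alpha_j * beta_i). Collecting: alpha ∧ beta = (-6*y*z) dx ∧ dy + (2*z*(x + 3*y)) dy ∧ dz + (2*z^2) dx ∧ dz.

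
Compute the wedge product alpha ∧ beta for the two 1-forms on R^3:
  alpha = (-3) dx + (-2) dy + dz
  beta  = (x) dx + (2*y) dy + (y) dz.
alpha ∧ beta = (2*x - 6*y) dx ∧ dy + (-x - 3*y) dx ∧ dz + (-4*y) dy ∧ dz

Distribute the wedge, using dx_i ∧ dx_j = -dx_j ∧ dx_i and dx_i ∧ dx_i = 0. For each pair (i, j) with i < j, the coefficient of dx_i ∧ dx_j in alpha ∧ beta is (alpha_i * beta_j - alpha_j * beta_i). Collecting: alpha ∧ beta = (2*x - 6*y) dx ∧ dy + (-x - 3*y) dx ∧ dz + (-4*y) dy ∧ dz.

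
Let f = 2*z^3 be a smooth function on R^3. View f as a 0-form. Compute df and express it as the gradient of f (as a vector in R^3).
df = (0) dx + (0) dy + (6*z^2) dz; grad f = (0, 0, 6*z^2)

For a 0-form f, d f = (∂f/∂x) dx + (∂f/∂y) dy + (∂f/∂z) dz. The components of the vector representation are exactly the entries of grad f in Cartesian coordinates:
  ∂f/∂x = 0
  ∂f/∂y = 0
  ∂f/∂z = 6*z^2.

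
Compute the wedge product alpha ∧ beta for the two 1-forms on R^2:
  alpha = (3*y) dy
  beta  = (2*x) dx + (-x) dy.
alpha ∧ beta = (-6*x*y) dx ∧ dy

Distribute the wedge, using dx_i ∧ dx_j = -dx_j ∧ dx_i and dx_i ∧ dx_i = 0. For each pair (i, j) with i < j, the coefficient of dx_i ∧ dx_j in alpha ∧ beta is (alpha_i * beta_j - alpha_j * beta_i). Collecting: alpha ∧ beta = (-6*x*y) dx ∧ dy.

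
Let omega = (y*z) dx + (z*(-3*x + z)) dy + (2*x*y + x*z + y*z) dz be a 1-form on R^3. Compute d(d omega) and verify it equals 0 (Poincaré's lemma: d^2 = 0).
d(d omega) = 0

Step 1: d omega = sum_{i<j} (∂f_j/∂x_i - ∂f_i/∂x_j) dx_i ∧ dx_j:
  coeff of dx ∧ dy: -4*z
  coeff of dx ∧ dz: y + z
  coeff of dy ∧ dz: 5*x - z
Step 2: Apply d again to each 2-form coefficient. The only possible 3-form in R^3 is dx ∧ dy ∧ dz, with coefficient
  ∂(coeff of dy∧dz)/∂x - ∂(coeff of dx∧dz)/∂y + ∂(coeff of dx∧dy)/∂z
  = ∂/∂x (5*x - z) - ∂/∂y (y + z) + ∂/∂z (-4*z).
Each of these terms simplifies to sums of mixed partials that cancel in pairs. The result is 0 (by equality of mixed partials for smooth functions — Schwarz / Clairaut).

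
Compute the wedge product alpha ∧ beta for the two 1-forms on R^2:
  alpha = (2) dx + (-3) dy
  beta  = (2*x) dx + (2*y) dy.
alpha ∧ beta = (6*x + 4*y) dx ∧ dy

Distribute the wedge, using dx_i ∧ dx_j = -dx_j ∧ dx_i and dx_i ∧ dx_i = 0. For each pair (i, j) with i < j, the coefficient of dx_i ∧ dx_j in alpha ∧ beta is (alpha_i * beta_j - alpha_j * beta_i). Collecting: alpha ∧ beta = (6*x + 4*y) dx ∧ dy.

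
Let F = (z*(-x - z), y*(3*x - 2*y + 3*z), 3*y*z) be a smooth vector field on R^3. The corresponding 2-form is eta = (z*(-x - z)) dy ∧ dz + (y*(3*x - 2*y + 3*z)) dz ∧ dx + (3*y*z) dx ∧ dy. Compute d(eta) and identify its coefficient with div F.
d(eta) = (3*x - y + 2*z) dx ∧ dy ∧ dz; div F = 3*x - y + 2*z

For a 2-form in R^3 of the form above, applying d gives a 3-form with coefficient ∂P/∂x + ∂Q/∂y + ∂R/∂z:
  ∂P/∂x = -z
  ∂Q/∂y = 3*x - 4*y + 3*z
  ∂R/∂z = 3*y
Sum = 3*x - y + 2*z, which is exactly div F.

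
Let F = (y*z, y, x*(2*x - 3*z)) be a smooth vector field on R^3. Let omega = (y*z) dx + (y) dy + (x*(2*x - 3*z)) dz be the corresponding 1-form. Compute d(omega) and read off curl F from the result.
d(omega) = (0) dy ∧ dz + (-4*x + y + 3*z) dz ∧ dx + (-z) dx ∧ dy; curl F = (0, -4*x + y + 3*z, -z)

d omega = sum_{i<j} (∂f_j/∂x_i - ∂f_i/∂x_j) dx_i ∧ dx_j. Under the identification (dy ∧ dz, dz ∧ dx, dx ∧ dy) ↔ (e_x, e_y, e_z), the coefficients are exactly the components of curl F. Compute:
  ∂R/∂y - ∂Q/∂z = (0) - (0) = 0
  ∂P/∂z - ∂R/∂x = (y) - (4*x - 3*z) = -4*x + y + 3*z
  ∂Q/∂x - ∂P/∂y = (0) - (z) = -z.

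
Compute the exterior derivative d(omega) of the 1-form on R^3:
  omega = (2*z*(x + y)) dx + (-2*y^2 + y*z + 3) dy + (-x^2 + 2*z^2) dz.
d(omega) = (-2*z) dx ∧ dy + (-4*x - 2*y) dx ∧ dz + (-y) dy ∧ dz

For a 1-form omega = sum_i f_i dx_i, the exterior derivative is
  d(omega) = sum_{i < j} (∂f_j/∂x_i - ∂f_i/∂x_j) dx_i ∧ dx_j.
  coefficient of dx ∧ dy: ∂f_2/∂x - ∂f_1/∂y = ∂(-2*y^2 + y*z + 3)/∂x - ∂(2*z*(x + y))/∂y = -2*z
  coefficient of dx ∧ dz: ∂f_3/∂x - ∂f_1/∂z = ∂(-x^2 + 2*z^2)/∂x - ∂(2*z*(x + y))/∂z = -4*x - 2*y
  coefficient of dy ∧ dz: ∂f_3/∂y - ∂f_2/∂z = ∂(-x^2 + 2*z^2)/∂y - ∂(-2*y^2 + y*z + 3)/∂z = -y
Assembling: d(omega) = (-2*z) dx ∧ dy + (-4*x - 2*y) dx ∧ dz + (-y) dy ∧ dz.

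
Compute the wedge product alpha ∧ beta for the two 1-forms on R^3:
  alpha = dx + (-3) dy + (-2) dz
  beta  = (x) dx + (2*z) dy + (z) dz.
alpha ∧ beta = (3*x + 2*z) dx ∧ dy + (2*x + z) dx ∧ dz + (z) dy ∧ dz

Distribute the wedge, using dx_i ∧ dx_j = -dx_j ∧ dx_i and dx_i ∧ dx_i = 0. For each pair (i, j) with i < j, the coefficient of dx_i ∧ dx_j in alpha ∧ beta is (alpha_i * beta_j - alpha_j * beta_i). Collecting: alpha ∧ beta = (3*x + 2*z) dx ∧ dy + (2*x + z) dx ∧ dz + (z) dy ∧ dz.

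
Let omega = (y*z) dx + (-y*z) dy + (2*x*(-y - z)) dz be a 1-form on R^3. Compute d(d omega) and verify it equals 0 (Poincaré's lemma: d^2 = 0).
d(d omega) = 0

Step 1: d omega = sum_{i<j} (∂f_j/∂x_i - ∂f_i/∂x_j) dx_i ∧ dx_j:
  coeff of dx ∧ dy: -z
  coeff of dx ∧ dz: -3*y - 2*z
  coeff of dy ∧ dz: -2*x + y
Step 2: Apply d again to each 2-form coefficient. The only possible 3-form in R^3 is dx ∧ dy ∧ dz, with coefficient
  ∂(coeff of dy∧dz)/∂x - ∂(coeff of dx∧dz)/∂y + ∂(coeff of dx∧dy)/∂z
  = ∂/∂x (-2*x + y) - ∂/∂y (-3*y - 2*z) + ∂/∂z (-z).
Each of these terms simplifies to sums of mixed partials that cancel in pairs. The result is 0 (by equality of mixed partials for smooth functions — Schwarz / Clairaut).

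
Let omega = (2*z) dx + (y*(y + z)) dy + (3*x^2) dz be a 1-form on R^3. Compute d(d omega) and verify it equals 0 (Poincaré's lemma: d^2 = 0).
d(d omega) = 0

Step 1: d omega = sum_{i<j} (∂f_j/∂x_i - ∂f_i/∂x_j) dx_i ∧ dx_j:
  coeff of dx ∧ dy: 0
  coeff of dx ∧ dz: 6*x - 2
  coeff of dy ∧ dz: -y
Step 2: Apply d again to each 2-form coefficient. The only possible 3-form in R^3 is dx ∧ dy ∧ dz, with coefficient
  ∂(coeff of dy∧dz)/∂x - ∂(coeff of dx∧dz)/∂y + ∂(coeff of dx∧dy)/∂z
  = ∂/∂x (-y) - ∂/∂y (6*x - 2) + ∂/∂z (0).
Each of these terms simplifies to sums of mixed partials that cancel in pairs. The result is 0 (by equality of mixed partials for smooth functions — Schwarz / Clairaut).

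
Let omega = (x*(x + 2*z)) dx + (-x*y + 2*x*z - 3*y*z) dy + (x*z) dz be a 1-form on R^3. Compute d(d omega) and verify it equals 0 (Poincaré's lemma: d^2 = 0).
d(d omega) = 0

Step 1: d omega = sum_{i<j} (∂f_j/∂x_i - ∂f_i/∂x_j) dx_i ∧ dx_j:
  coeff of dx ∧ dy: -y + 2*z
  coeff of dx ∧ dz: -2*x + z
  coeff of dy ∧ dz: -2*x + 3*y
Step 2: Apply d again to each 2-form coefficient. The only possible 3-form in R^3 is dx ∧ dy ∧ dz, with coefficient
  ∂(coeff of dy∧dz)/∂x - ∂(coeff of dx∧dz)/∂y + ∂(coeff of dx∧dy)/∂z
  = ∂/∂x (-2*x + 3*y) - ∂/∂y (-2*x + z) + ∂/∂z (-y + 2*z).
Each of these terms simplifies to sums of mixed partials that cancel in pairs. The result is 0 (by equality of mixed partials for smooth functions — Schwarz / Clairaut).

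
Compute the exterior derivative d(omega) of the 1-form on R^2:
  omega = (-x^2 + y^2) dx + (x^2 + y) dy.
d(omega) = (2*x - 2*y) dx ∧ dy

For a 1-form omega = sum_i f_i dx_i, the exterior derivative is
  d(omega) = sum_{i < j} (∂f_j/∂x_i - ∂f_i/∂x_j) dx_i ∧ dx_j.
  coefficient of dx ∧ dy: ∂f_2/∂x - ∂f_1/∂y = ∂(x^2 + y)/∂x - ∂(-x^2 + y^2)/∂y = 2*x - 2*y
Assembling: d(omega) = (2*x - 2*y) dx ∧ dy.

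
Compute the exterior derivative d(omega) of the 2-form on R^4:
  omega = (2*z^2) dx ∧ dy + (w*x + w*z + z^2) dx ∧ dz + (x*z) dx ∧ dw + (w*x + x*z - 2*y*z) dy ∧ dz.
d(omega) = (w + 5*z) dx ∧ dy ∧ dz + (z) dx ∧ dz ∧ dw + (x) dy ∧ dz ∧ dw

For a 2-form omega = sum_{i<j} g_{ij} dx_i ∧ dx_j, the exterior derivative is
  d(omega) = sum_{i<j} d(g_{ij}) ∧ dx_i ∧ dx_j = sum_{i<j, k} (∂g_{ij}/∂x_k) dx_k ∧ dx_i ∧ dx_j.
Expand each term, using dx_k ∧ dx_i ∧ dx_j = sgn(permutation) dx_{(a)} ∧ dx_{(b)} ∧ dx_{(c)} with (a < b < c) sorted:
  d(2*z^2) includes (∂/∂z)(2*z^2) dz = (4*z) dz, which multiplied by dx ∧ dy gives (4*z) dx ∧ dy ∧ dz
  d(w*x + w*z + z^2) includes (∂/∂w)(w*x + w*z + z^2) dw = (x + z) dw, which multiplied by dx ∧ dz gives (x + z) dx ∧ dz ∧ dw
  d(x*z) includes (∂/∂z)(x*z) dz = (x) dz, which multiplied by dx ∧ dw gives (-x) dx ∧ dz ∧ dw
  d(w*x + x*z - 2*y*z) includes (∂/∂x)(w*x + x*z - 2*y*z) dx = (w + z) dx, which multiplied by dy ∧ dz gives (w + z) dx ∧ dy ∧ dz
  d(w*x + x*z - 2*y*z) includes (∂/∂w)(w*x + x*z - 2*y*z) dw = (x) dw, which multiplied by dy ∧ dz gives (x) dy ∧ dz ∧ dw
Collecting like 3-forms: d(omega) = (w + 5*z) dx ∧ dy ∧ dz + (z) dx ∧ dz ∧ dw + (x) dy ∧ dz ∧ dw.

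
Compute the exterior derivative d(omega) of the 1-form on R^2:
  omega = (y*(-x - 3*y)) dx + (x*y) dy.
d(omega) = (x + 7*y) dx ∧ dy

For a 1-form omega = sum_i f_i dx_i, the exterior derivative is
  d(omega) = sum_{i < j} (∂f_j/∂x_i - ∂f_i/∂x_j) dx_i ∧ dx_j.
  coefficient of dx ∧ dy: ∂f_2/∂x - ∂f_1/∂y = ∂(x*y)/∂x - ∂(y*(-x - 3*y))/∂y = x + 7*y
Assembling: d(omega) = (x + 7*y) dx ∧ dy.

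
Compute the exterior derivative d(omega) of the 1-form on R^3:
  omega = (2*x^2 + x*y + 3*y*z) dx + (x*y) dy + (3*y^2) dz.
d(omega) = (-x + y - 3*z) dx ∧ dy + (-3*y) dx ∧ dz + (6*y) dy ∧ dz

For a 1-form omega = sum_i f_i dx_i, the exterior derivative is
  d(omega) = sum_{i < j} (∂f_j/∂x_i - ∂f_i/∂x_j) dx_i ∧ dx_j.
  coefficient of dx ∧ dy: ∂f_2/∂x - ∂f_1/∂y = ∂(x*y)/∂x - ∂(2*x^2 + x*y + 3*y*z)/∂y = -x + y - 3*z
  coefficient of dx ∧ dz: ∂f_3/∂x - ∂f_1/∂z = ∂(3*y^2)/∂x - ∂(2*x^2 + x*y + 3*y*z)/∂z = -3*y
  coefficient of dy ∧ dz: ∂f_3/∂y - ∂f_2/∂z = ∂(3*y^2)/∂y - ∂(x*y)/∂z = 6*y
Assembling: d(omega) = (-x + y - 3*z) dx ∧ dy + (-3*y) dx ∧ dz + (6*y) dy ∧ dz.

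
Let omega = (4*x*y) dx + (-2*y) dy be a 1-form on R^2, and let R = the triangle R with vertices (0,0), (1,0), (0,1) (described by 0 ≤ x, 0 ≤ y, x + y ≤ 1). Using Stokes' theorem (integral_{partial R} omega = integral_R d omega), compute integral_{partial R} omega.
integral_(partial R) omega = -2/3

Stokes: integral_partial_R omega = integral_R d omega with d omega = (∂Q/∂x - ∂P/∂y) dx ∧ dy.
  ∂Q/∂x = 0
  ∂P/∂y = 4*x
  integrand = ∂Q/∂x - ∂P/∂y = -4*x.
Integrating over R: integral_0^1 integral_0^{1-x} (-4*x) dy dx = -2/3.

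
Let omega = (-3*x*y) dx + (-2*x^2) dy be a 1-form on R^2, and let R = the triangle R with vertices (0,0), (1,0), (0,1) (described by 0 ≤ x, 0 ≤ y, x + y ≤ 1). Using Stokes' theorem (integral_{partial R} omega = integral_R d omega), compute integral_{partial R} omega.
integral_(partial R) omega = -1/6

Stokes: integral_partial_R omega = integral_R d omega with d omega = (∂Q/∂x - ∂P/∂y) dx ∧ dy.
  ∂Q/∂x = -4*x
  ∂P/∂y = -3*x
  integrand = ∂Q/∂x - ∂P/∂y = -x.
Integrating over R: integral_0^1 integral_0^{1-x} (-x) dy dx = -1/6.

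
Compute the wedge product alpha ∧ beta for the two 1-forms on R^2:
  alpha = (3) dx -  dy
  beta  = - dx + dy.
alpha ∧ beta = (2) dx ∧ dy

Distribute the wedge, using dx_i ∧ dx_j = -dx_j ∧ dx_i and dx_i ∧ dx_i = 0. For each pair (i, j) with i < j, the coefficient of dx_i ∧ dx_j in alpha ∧ beta is (alpha_i * beta_j - alpha_j * beta_i). Collecting: alpha ∧ beta = (2) dx ∧ dy.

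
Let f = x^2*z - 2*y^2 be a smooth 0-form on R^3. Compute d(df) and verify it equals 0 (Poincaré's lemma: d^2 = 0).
d(df) = 0

Step 1: df = sum_i (∂f/∂x_i) dx_i = (2*x*z) dx + (-4*y) dy + (x^2) dz.
Step 2: Apply d again. Using the 1-form formula, the coefficient of dx ∧ dy in d(df) is ∂^2 f/∂x ∂y - ∂^2 f/∂y ∂x = (0) - (0) = 0 (equality of mixed partials for smooth f).
Similarly for dx ∧ dz and dy ∧ dz — all coefficients vanish. So d(df) = 0.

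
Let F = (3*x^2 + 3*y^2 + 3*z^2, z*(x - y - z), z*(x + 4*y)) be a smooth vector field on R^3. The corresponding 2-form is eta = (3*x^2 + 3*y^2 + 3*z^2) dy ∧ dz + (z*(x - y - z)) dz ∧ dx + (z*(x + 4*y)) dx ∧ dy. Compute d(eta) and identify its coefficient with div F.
d(eta) = (7*x + 4*y - z) dx ∧ dy ∧ dz; div F = 7*x + 4*y - z

For a 2-form in R^3 of the form above, applying d gives a 3-form with coefficient ∂P/∂x + ∂Q/∂y + ∂R/∂z:
  ∂P/∂x = 6*x
  ∂Q/∂y = -z
  ∂R/∂z = x + 4*y
Sum = 7*x + 4*y - z, which is exactly div F.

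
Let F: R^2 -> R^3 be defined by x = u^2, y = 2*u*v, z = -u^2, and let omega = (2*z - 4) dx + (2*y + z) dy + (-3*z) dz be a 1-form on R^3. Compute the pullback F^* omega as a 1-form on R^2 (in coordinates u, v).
F^* omega = (2*u*(-5*u^2 - u*v + 4*v^2 - 4)) du + (2*u^2*(-u + 4*v)) dv

Using F^*(f dg) = (f ∘ F) d(g ∘ F), substitute each coordinate x_i by F_i(u, v) in f_i, and replace dx_i by d F_i = (∂F_i/∂u) du + (∂F_i/∂v) dv.
  For the x component: f_1(F) = -2*u^2 - 4; d F_1 = (2*u) du + (0) dv
  For the y component: f_2(F) = u*(-u + 4*v); d F_2 = (2*v) du + (2*u) dv
  For the z component: f_3(F) = 3*u^2; d F_3 = (-2*u) du + (0) dv
Combining and collecting du, dv coefficients:
  coeff of du: 2*u*(-5*u^2 - u*v + 4*v^2 - 4)
  coeff of dv: 2*u^2*(-u + 4*v)
F^* omega = (2*u*(-5*u^2 - u*v + 4*v^2 - 4)) du + (2*u^2*(-u + 4*v)) dv.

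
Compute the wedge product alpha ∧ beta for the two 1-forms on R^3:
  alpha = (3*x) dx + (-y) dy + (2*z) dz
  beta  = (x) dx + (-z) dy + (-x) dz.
alpha ∧ beta = (x*(y - 3*z)) dx ∧ dy + (-x*(3*x + 2*z)) dx ∧ dz + (x*y + 2*z^2) dy ∧ dz

Distribute the wedge, using dx_i ∧ dx_j = -dx_j ∧ dx_i and dx_i ∧ dx_i = 0. For each pair (i, j) with i < j, the coefficient of dx_i ∧ dx_j in alpha ∧ beta is (alpha_i * beta_j - alpha_j * beta_i). Collecting: alpha ∧ beta = (x*(y - 3*z)) dx ∧ dy + (-x*(3*x + 2*z)) dx ∧ dz + (x*y + 2*z^2) dy ∧ dz.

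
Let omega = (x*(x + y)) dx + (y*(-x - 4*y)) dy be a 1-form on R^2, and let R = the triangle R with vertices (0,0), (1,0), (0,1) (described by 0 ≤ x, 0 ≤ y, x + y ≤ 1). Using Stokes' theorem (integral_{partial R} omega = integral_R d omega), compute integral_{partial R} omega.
integral_(partial R) omega = -1/3

Stokes: integral_partial_R omega = integral_R d omega with d omega = (∂Q/∂x - ∂P/∂y) dx ∧ dy.
  ∂Q/∂x = -y
  ∂P/∂y = x
  integrand = ∂Q/∂x - ∂P/∂y = -x - y.
Integrating over R: integral_0^1 integral_0^{1-x} (-x - y) dy dx = -1/3.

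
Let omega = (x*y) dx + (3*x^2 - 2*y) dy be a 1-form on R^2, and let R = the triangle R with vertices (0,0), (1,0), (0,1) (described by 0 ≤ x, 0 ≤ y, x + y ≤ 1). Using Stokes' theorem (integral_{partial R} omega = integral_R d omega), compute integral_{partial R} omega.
integral_(partial R) omega = 5/6

Stokes: integral_partial_R omega = integral_R d omega with d omega = (∂Q/∂x - ∂P/∂y) dx ∧ dy.
  ∂Q/∂x = 6*x
  ∂P/∂y = x
  integrand = ∂Q/∂x - ∂P/∂y = 5*x.
Integrating over R: integral_0^1 integral_0^{1-x} (5*x) dy dx = 5/6.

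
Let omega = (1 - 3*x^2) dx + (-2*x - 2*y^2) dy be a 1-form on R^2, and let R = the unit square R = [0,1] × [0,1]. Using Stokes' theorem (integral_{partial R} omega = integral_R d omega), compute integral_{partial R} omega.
integral_(partial R) omega = -2

Stokes: integral_partial_R omega = integral_R d omega with d omega = (∂Q/∂x - ∂P/∂y) dx ∧ dy.
  ∂Q/∂x = -2
  ∂P/∂y = 0
  integrand = ∂Q/∂x - ∂P/∂y = -2.
Integrating over R: integral_0^1 integral_0^1 (-2) dx dy = -2.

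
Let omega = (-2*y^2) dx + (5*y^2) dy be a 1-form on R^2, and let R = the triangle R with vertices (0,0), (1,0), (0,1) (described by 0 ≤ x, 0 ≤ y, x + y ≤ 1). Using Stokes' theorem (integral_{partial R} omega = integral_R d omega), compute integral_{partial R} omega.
integral_(partial R) omega = 2/3

Stokes: integral_partial_R omega = integral_R d omega with d omega = (∂Q/∂x - ∂P/∂y) dx ∧ dy.
  ∂Q/∂x = 0
  ∂P/∂y = -4*y
  integrand = ∂Q/∂x - ∂P/∂y = 4*y.
Integrating over R: integral_0^1 integral_0^{1-x} (4*y) dy dx = 2/3.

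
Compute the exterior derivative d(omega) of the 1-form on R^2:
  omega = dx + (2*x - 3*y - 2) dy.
d(omega) = (2) dx ∧ dy

For a 1-form omega = sum_i f_i dx_i, the exterior derivative is
  d(omega) = sum_{i < j} (∂f_j/∂x_i - ∂f_i/∂x_j) dx_i ∧ dx_j.
  coefficient of dx ∧ dy: ∂f_2/∂x - ∂f_1/∂y = ∂(2*x - 3*y - 2)/∂x - ∂(1)/∂y = 2
Assembling: d(omega) = (2) dx ∧ dy.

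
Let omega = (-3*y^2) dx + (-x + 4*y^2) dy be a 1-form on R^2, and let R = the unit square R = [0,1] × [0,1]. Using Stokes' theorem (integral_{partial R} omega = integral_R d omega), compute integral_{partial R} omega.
integral_(partial R) omega = 2

Stokes: integral_partial_R omega = integral_R d omega with d omega = (∂Q/∂x - ∂P/∂y) dx ∧ dy.
  ∂Q/∂x = -1
  ∂P/∂y = -6*y
  integrand = ∂Q/∂x - ∂P/∂y = 6*y - 1.
Integrating over R: integral_0^1 integral_0^1 (6*y - 1) dx dy = 2.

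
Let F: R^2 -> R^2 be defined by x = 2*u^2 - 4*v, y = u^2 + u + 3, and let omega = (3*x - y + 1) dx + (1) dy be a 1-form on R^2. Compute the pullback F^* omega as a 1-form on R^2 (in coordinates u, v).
F^* omega = (20*u^3 - 4*u^2 - 48*u*v - 6*u + 1) du + (-20*u^2 + 4*u + 48*v + 8) dv

Using F^*(f dg) = (f ∘ F) d(g ∘ F), substitute each coordinate x_i by F_i(u, v) in f_i, and replace dx_i by d F_i = (∂F_i/∂u) du + (∂F_i/∂v) dv.
  For the x component: f_1(F) = 5*u^2 - u - 12*v - 2; d F_1 = (4*u) du + (-4) dv
  For the y component: f_2(F) = 1; d F_2 = (2*u + 1) du + (0) dv
Combining and collecting du, dv coefficients:
  coeff of du: 20*u^3 - 4*u^2 - 48*u*v - 6*u + 1
  coeff of dv: -20*u^2 + 4*u + 48*v + 8
F^* omega = (20*u^3 - 4*u^2 - 48*u*v - 6*u + 1) du + (-20*u^2 + 4*u + 48*v + 8) dv.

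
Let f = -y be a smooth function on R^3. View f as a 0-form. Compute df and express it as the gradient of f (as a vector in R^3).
df = (0) dx + (-1) dy + (0) dz; grad f = (0, -1, 0)

For a 0-form f, d f = (∂f/∂x) dx + (∂f/∂y) dy + (∂f/∂z) dz. The components of the vector representation are exactly the entries of grad f in Cartesian coordinates:
  ∂f/∂x = 0
  ∂f/∂y = -1
  ∂f/∂z = 0.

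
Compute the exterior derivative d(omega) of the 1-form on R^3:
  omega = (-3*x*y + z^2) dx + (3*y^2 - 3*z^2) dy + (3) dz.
d(omega) = (3*x) dx ∧ dy + (-2*z) dx ∧ dz + (6*z) dy ∧ dz

For a 1-form omega = sum_i f_i dx_i, the exterior derivative is
  d(omega) = sum_{i < j} (∂f_j/∂x_i - ∂f_i/∂x_j) dx_i ∧ dx_j.
  coefficient of dx ∧ dy: ∂f_2/∂x - ∂f_1/∂y = ∂(3*y^2 - 3*z^2)/∂x - ∂(-3*x*y + z^2)/∂y = 3*x
  coefficient of dx ∧ dz: ∂f_3/∂x - ∂f_1/∂z = ∂(3)/∂x - ∂(-3*x*y + z^2)/∂z = -2*z
  coefficient of dy ∧ dz: ∂f_3/∂y - ∂f_2/∂z = ∂(3)/∂y - ∂(3*y^2 - 3*z^2)/∂z = 6*z
Assembling: d(omega) = (3*x) dx ∧ dy + (-2*z) dx ∧ dz + (6*z) dy ∧ dz.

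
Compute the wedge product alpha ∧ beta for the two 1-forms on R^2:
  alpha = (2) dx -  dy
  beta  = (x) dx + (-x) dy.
alpha ∧ beta = (-x) dx ∧ dy

Distribute the wedge, using dx_i ∧ dx_j = -dx_j ∧ dx_i and dx_i ∧ dx_i = 0. For each pair (i, j) with i < j, the coefficient of dx_i ∧ dx_j in alpha ∧ beta is (alpha_i * beta_j - alpha_j * beta_i). Collecting: alpha ∧ beta = (-x) dx ∧ dy.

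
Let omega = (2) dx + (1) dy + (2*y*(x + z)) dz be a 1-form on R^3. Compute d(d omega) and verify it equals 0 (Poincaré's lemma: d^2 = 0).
d(d omega) = 0

Step 1: d omega = sum_{i<j} (∂f_j/∂x_i - ∂f_i/∂x_j) dx_i ∧ dx_j:
  coeff of dx ∧ dy: 0
  coeff of dx ∧ dz: 2*y
  coeff of dy ∧ dz: 2*x + 2*z
Step 2: Apply d again to each 2-form coefficient. The only possible 3-form in R^3 is dx ∧ dy ∧ dz, with coefficient
  ∂(coeff of dy∧dz)/∂x - ∂(coeff of dx∧dz)/∂y + ∂(coeff of dx∧dy)/∂z
  = ∂/∂x (2*x + 2*z) - ∂/∂y (2*y) + ∂/∂z (0).
Each of these terms simplifies to sums of mixed partials that cancel in pairs. The result is 0 (by equality of mixed partials for smooth functions — Schwarz / Clairaut).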